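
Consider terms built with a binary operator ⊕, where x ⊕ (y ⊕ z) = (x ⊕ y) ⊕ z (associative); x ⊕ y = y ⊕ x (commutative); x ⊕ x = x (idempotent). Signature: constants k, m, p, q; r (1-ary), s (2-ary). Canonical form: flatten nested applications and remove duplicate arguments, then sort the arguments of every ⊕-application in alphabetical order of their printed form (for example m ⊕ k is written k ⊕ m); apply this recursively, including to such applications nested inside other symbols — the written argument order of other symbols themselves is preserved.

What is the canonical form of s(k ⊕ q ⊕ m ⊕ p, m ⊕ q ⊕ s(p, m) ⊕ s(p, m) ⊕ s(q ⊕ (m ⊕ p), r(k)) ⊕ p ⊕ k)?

Work inside:  m ⊕ q ⊕ s(p, m) ⊕ s(p, m) ⊕ s(q ⊕ (m ⊕ p), r(k)) ⊕ p ⊕ k
Inside:  s(q ⊕ (m ⊕ p), r(k))  →  s(m ⊕ p ⊕ q, r(k))
Deduplicate:  drop duplicate s(p, m)
Sort arguments:  k ⊕ m ⊕ p ⊕ q ⊕ s(m ⊕ p ⊕ q, r(k)) ⊕ s(p, m)
Reassemble:  s(k ⊕ m ⊕ p ⊕ q, k ⊕ m ⊕ p ⊕ q ⊕ s(m ⊕ p ⊕ q, r(k)) ⊕ s(p, m))

Answer: s(k ⊕ m ⊕ p ⊕ q, k ⊕ m ⊕ p ⊕ q ⊕ s(m ⊕ p ⊕ q, r(k)) ⊕ s(p, m))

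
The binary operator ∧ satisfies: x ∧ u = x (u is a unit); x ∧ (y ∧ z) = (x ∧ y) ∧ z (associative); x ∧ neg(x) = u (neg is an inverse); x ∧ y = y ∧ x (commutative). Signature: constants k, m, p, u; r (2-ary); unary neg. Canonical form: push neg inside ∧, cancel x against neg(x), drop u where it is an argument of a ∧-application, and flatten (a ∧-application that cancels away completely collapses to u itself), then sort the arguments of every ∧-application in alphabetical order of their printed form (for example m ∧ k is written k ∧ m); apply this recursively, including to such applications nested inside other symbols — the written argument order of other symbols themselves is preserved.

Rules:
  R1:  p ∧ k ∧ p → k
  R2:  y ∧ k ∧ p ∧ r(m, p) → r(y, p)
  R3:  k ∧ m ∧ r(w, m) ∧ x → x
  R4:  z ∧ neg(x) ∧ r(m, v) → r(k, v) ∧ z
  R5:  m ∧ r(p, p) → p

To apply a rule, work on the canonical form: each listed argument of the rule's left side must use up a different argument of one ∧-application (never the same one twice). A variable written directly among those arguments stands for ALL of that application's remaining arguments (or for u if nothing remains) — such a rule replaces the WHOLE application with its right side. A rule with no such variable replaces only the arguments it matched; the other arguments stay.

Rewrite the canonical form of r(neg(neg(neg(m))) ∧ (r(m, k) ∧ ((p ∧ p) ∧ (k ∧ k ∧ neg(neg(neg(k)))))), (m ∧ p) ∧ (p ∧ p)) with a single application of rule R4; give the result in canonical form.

Answer: r(k ∧ p ∧ p ∧ r(k, k), m ∧ p ∧ p ∧ p)

Derivation:
Canonical form:  r(k ∧ neg(m) ∧ p ∧ p ∧ r(m, k), m ∧ p ∧ p ∧ p)
Match R4:  consume neg(m), r(m, k);  v := k, x := m, z := k ∧ p ∧ p
Every leftover argument binds to the variable; the entire application is replaced.
New term:  r(k ∧ p ∧ p ∧ r(k, k), m ∧ p ∧ p ∧ p)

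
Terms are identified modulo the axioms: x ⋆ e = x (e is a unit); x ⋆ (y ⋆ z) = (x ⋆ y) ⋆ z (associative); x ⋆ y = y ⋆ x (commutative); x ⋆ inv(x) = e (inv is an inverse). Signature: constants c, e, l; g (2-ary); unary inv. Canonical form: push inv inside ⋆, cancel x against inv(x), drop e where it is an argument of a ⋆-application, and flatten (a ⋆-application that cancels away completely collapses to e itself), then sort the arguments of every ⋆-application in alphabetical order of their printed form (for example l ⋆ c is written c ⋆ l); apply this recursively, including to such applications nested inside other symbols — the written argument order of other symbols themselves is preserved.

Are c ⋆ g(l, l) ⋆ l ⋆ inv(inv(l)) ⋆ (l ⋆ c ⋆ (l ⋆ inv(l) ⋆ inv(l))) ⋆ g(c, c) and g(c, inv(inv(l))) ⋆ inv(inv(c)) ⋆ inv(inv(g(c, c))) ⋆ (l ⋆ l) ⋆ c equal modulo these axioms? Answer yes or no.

Left:  c ⋆ g(l, l) ⋆ l ⋆ inv(inv(l)) ⋆ (l ⋆ c ⋆ (l ⋆ inv(l) ⋆ inv(l))) ⋆ g(c, c)
  Push inv inside:  distribute inv over ⋆ and collapse double inv
  Combine occurrences:  c ⋆ c ⋆ g(l, l) ⋆ l ⋆ l ⋆ g(c, c)
  Order the arguments:  c ⋆ c ⋆ g(c, c) ⋆ g(l, l) ⋆ l ⋆ l
Right:  g(c, inv(inv(l))) ⋆ inv(inv(c)) ⋆ inv(inv(g(c, c))) ⋆ (l ⋆ l) ⋆ c
  Push inv inside:  distribute inv over ⋆ and collapse double inv
  Collect:  g(c, l) ⋆ c ⋆ c ⋆ g(c, c) ⋆ l ⋆ l
  Order the arguments:  c ⋆ c ⋆ g(c, c) ⋆ g(c, l) ⋆ l ⋆ l

Answer: no — c ⋆ c ⋆ g(c, c) ⋆ g(l, l) ⋆ l ⋆ l vs c ⋆ c ⋆ g(c, c) ⋆ g(c, l) ⋆ l ⋆ l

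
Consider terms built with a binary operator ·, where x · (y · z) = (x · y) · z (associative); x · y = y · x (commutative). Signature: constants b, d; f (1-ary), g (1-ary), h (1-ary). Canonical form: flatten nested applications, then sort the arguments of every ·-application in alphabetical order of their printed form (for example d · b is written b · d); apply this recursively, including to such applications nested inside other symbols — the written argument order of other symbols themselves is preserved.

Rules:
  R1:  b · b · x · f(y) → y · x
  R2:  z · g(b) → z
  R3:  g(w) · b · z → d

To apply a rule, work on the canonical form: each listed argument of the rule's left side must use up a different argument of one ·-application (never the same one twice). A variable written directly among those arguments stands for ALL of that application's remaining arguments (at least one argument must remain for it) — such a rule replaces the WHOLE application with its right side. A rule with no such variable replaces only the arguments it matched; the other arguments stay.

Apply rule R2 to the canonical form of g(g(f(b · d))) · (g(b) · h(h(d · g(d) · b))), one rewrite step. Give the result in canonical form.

Canonical form:  g(b) · g(g(f(b · d))) · h(h(b · d · g(d)))
Match R2:  consume g(b);  z := g(g(f(b · d))) · h(h(b · d · g(d)))
The variable takes the whole remainder — replace the entire application.
New term:  g(g(f(b · d))) · h(h(b · d · g(d)))

Answer: g(g(f(b · d))) · h(h(b · d · g(d)))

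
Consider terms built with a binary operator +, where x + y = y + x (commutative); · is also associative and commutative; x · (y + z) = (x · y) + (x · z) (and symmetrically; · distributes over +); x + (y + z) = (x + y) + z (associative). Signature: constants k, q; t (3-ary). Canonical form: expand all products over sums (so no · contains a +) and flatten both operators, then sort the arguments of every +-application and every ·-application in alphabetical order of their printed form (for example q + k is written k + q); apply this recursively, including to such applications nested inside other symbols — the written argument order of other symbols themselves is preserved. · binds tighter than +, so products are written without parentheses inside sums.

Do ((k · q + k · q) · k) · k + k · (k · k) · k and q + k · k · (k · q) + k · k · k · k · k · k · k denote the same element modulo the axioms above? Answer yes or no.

Left:  ((k · q + k · q) · k) · k + k · (k · k) · k
  Expand:  k · k · k · q + k · k · k · q + k · k · k · k
  Sort:  k · k · k · k + k · k · k · q + k · k · k · q
Right:  q + k · k · (k · q) + k · k · k · k · k · k · k
  Flatten:  q + k · k · k · q + k · k · k · k · k · k · k
  Sort:  k · k · k · k · k · k · k + k · k · k · q + q

Answer: no — k · k · k · k + k · k · k · q + k · k · k · q vs k · k · k · k · k · k · k + k · k · k · q + q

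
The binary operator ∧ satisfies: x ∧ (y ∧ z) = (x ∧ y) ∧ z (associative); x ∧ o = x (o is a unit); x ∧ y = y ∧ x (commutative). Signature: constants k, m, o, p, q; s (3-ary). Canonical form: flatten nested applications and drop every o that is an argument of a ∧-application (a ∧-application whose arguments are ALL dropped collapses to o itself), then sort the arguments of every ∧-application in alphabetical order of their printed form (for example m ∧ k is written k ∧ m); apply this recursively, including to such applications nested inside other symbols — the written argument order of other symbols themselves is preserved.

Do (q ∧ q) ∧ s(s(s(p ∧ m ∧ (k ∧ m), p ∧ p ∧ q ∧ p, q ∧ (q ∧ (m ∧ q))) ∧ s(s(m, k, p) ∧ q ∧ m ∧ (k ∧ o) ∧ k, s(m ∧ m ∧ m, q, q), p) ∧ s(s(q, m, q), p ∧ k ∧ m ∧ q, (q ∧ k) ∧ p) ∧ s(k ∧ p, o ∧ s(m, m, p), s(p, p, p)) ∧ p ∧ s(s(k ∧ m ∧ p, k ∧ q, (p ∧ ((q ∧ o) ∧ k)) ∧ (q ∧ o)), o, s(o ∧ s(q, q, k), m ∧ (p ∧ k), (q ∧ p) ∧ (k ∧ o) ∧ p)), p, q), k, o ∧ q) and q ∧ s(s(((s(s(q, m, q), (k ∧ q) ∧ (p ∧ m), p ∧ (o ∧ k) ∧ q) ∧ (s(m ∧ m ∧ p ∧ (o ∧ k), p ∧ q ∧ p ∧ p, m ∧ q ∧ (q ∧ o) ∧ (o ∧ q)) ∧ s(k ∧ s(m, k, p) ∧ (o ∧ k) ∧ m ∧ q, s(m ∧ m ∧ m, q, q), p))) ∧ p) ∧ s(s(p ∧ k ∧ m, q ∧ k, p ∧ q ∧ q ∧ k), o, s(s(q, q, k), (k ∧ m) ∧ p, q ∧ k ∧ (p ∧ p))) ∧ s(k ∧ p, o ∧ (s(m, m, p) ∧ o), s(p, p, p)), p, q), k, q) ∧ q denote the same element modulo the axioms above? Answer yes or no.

Answer: yes — both canonical forms are q ∧ q ∧ s(s(p ∧ s(k ∧ k ∧ m ∧ q ∧ s(m, k, p), s(m ∧ m ∧ m, q, q), p) ∧ s(k ∧ m ∧ m ∧ p, p ∧ p ∧ p ∧ q, m ∧ q ∧ q ∧ q) ∧ s(k ∧ p, s(m, m, p), s(p, p, p)) ∧ s(s(k ∧ m ∧ p, k ∧ q, k ∧ p ∧ q ∧ q), o, s(s(q, q, k), k ∧ m ∧ p, k ∧ p ∧ p ∧ q)) ∧ s(s(q, m, q), k ∧ m ∧ p ∧ q, k ∧ p ∧ q), p, q), k, q)

Derivation:
Left:  (q ∧ q) ∧ s(s(s(p ∧ m ∧ (k ∧ m), p ∧ p ∧ q ∧ p, q ∧ (q ∧ (m ∧ q))) ∧ s(s(m, k, p) ∧ q ∧ m ∧ (k ∧ o) ∧ k, s(m ∧ m ∧ m, q, q), p) ∧ s(s(q, m, q), p ∧ k ∧ m ∧ q, (q ∧ k) ∧ p) ∧ s(k ∧ p, o ∧ s(m, m, p), s(p, p, p)) ∧ p ∧ s(s(k ∧ m ∧ p, k ∧ q, (p ∧ ((q ∧ o) ∧ k)) ∧ (q ∧ o)), o, s(o ∧ s(q, q, k), m ∧ (p ∧ k), (q ∧ p) ∧ (k ∧ o) ∧ p)), p, q), k, o ∧ q)
  Flatten:  q ∧ q ∧ s(s(s(p ∧ m ∧ (k ∧ m), p ∧ p ∧ q ∧ p, q ∧ (q ∧ (m ∧ q))) ∧ s(s(m, k, p) ∧ q ∧ m ∧ (k ∧ o) ∧ k, s(m ∧ m ∧ m, q, q), p) ∧ s(s(q, m, q), p ∧ k ∧ m ∧ q, (q ∧ k) ∧ p) ∧ s(k ∧ p, o ∧ s(m, m, p), s(p, p, p)) ∧ p ∧ s(s(k ∧ m ∧ p, k ∧ q, (p ∧ ((q ∧ o) ∧ k)) ∧ (q ∧ o)), o, s(o ∧ s(q, q, k), m ∧ (p ∧ k), (q ∧ p) ∧ (k ∧ o) ∧ p)), p, q), k, o ∧ q)
  Inside:  s(s(s(p ∧ m ∧ (k ∧ m), p ∧ p ∧ q ∧ p, q ∧ (q ∧ (m ∧ q))) ∧ s(s(m, k, p) ∧ q ∧ m ∧ (k ∧ o) ∧ k, s(m ∧ m ∧ m, q, q), p) ∧ s(s(q, m, q), p ∧ k ∧ m ∧ q, (q ∧ k) ∧ p) ∧ s(k ∧ p, o ∧ s(m, m, p), s(p, p, p)) ∧ p ∧ s(s(k ∧ m ∧ p, k ∧ q, (p ∧ ((q ∧ o) ∧ k)) ∧ (q ∧ o)), o, s(o ∧ s(q, q, k), m ∧ (p ∧ k), (q ∧ p) ∧ (k ∧ o) ∧ p)), p, q), k, o ∧ q)  →  s(s(p ∧ s(k ∧ k ∧ m ∧ q ∧ s(m, k, p), s(m ∧ m ∧ m, q, q), p) ∧ s(k ∧ m ∧ m ∧ p, p ∧ p ∧ p ∧ q, m ∧ q ∧ q ∧ q) ∧ s(k ∧ p, s(m, m, p), s(p, p, p)) ∧ s(s(k ∧ m ∧ p, k ∧ q, k ∧ p ∧ q ∧ q), o, s(s(q, q, k), k ∧ m ∧ p, k ∧ p ∧ p ∧ q)) ∧ s(s(q, m, q), k ∧ m ∧ p ∧ q, k ∧ p ∧ q), p, q), k, q)
  Sort arguments:  q ∧ q ∧ s(s(p ∧ s(k ∧ k ∧ m ∧ q ∧ s(m, k, p), s(m ∧ m ∧ m, q, q), p) ∧ s(k ∧ m ∧ m ∧ p, p ∧ p ∧ p ∧ q, m ∧ q ∧ q ∧ q) ∧ s(k ∧ p, s(m, m, p), s(p, p, p)) ∧ s(s(k ∧ m ∧ p, k ∧ q, k ∧ p ∧ q ∧ q), o, s(s(q, q, k), k ∧ m ∧ p, k ∧ p ∧ p ∧ q)) ∧ s(s(q, m, q), k ∧ m ∧ p ∧ q, k ∧ p ∧ q), p, q), k, q)
Right:  q ∧ s(s(((s(s(q, m, q), (k ∧ q) ∧ (p ∧ m), p ∧ (o ∧ k) ∧ q) ∧ (s(m ∧ m ∧ p ∧ (o ∧ k), p ∧ q ∧ p ∧ p, m ∧ q ∧ (q ∧ o) ∧ (o ∧ q)) ∧ s(k ∧ s(m, k, p) ∧ (o ∧ k) ∧ m ∧ q, s(m ∧ m ∧ m, q, q), p))) ∧ p) ∧ s(s(p ∧ k ∧ m, q ∧ k, p ∧ q ∧ q ∧ k), o, s(s(q, q, k), (k ∧ m) ∧ p, q ∧ k ∧ (p ∧ p))) ∧ s(k ∧ p, o ∧ (s(m, m, p) ∧ o), s(p, p, p)), p, q), k, q) ∧ q
  Simplify inside:  s(s(((s(s(q, m, q), (k ∧ q) ∧ (p ∧ m), p ∧ (o ∧ k) ∧ q) ∧ (s(m ∧ m ∧ p ∧ (o ∧ k), p ∧ q ∧ p ∧ p, m ∧ q ∧ (q ∧ o) ∧ (o ∧ q)) ∧ s(k ∧ s(m, k, p) ∧ (o ∧ k) ∧ m ∧ q, s(m ∧ m ∧ m, q, q), p))) ∧ p) ∧ s(s(p ∧ k ∧ m, q ∧ k, p ∧ q ∧ q ∧ k), o, s(s(q, q, k), (k ∧ m) ∧ p, q ∧ k ∧ (p ∧ p))) ∧ s(k ∧ p, o ∧ (s(m, m, p) ∧ o), s(p, p, p)), p, q), k, q)  →  s(s(p ∧ s(k ∧ k ∧ m ∧ q ∧ s(m, k, p), s(m ∧ m ∧ m, q, q), p) ∧ s(k ∧ m ∧ m ∧ p, p ∧ p ∧ p ∧ q, m ∧ q ∧ q ∧ q) ∧ s(k ∧ p, s(m, m, p), s(p, p, p)) ∧ s(s(k ∧ m ∧ p, k ∧ q, k ∧ p ∧ q ∧ q), o, s(s(q, q, k), k ∧ m ∧ p, k ∧ p ∧ p ∧ q)) ∧ s(s(q, m, q), k ∧ m ∧ p ∧ q, k ∧ p ∧ q), p, q), k, q)
  Sort:  q ∧ q ∧ s(s(p ∧ s(k ∧ k ∧ m ∧ q ∧ s(m, k, p), s(m ∧ m ∧ m, q, q), p) ∧ s(k ∧ m ∧ m ∧ p, p ∧ p ∧ p ∧ q, m ∧ q ∧ q ∧ q) ∧ s(k ∧ p, s(m, m, p), s(p, p, p)) ∧ s(s(k ∧ m ∧ p, k ∧ q, k ∧ p ∧ q ∧ q), o, s(s(q, q, k), k ∧ m ∧ p, k ∧ p ∧ p ∧ q)) ∧ s(s(q, m, q), k ∧ m ∧ p ∧ q, k ∧ p ∧ q), p, q), k, q)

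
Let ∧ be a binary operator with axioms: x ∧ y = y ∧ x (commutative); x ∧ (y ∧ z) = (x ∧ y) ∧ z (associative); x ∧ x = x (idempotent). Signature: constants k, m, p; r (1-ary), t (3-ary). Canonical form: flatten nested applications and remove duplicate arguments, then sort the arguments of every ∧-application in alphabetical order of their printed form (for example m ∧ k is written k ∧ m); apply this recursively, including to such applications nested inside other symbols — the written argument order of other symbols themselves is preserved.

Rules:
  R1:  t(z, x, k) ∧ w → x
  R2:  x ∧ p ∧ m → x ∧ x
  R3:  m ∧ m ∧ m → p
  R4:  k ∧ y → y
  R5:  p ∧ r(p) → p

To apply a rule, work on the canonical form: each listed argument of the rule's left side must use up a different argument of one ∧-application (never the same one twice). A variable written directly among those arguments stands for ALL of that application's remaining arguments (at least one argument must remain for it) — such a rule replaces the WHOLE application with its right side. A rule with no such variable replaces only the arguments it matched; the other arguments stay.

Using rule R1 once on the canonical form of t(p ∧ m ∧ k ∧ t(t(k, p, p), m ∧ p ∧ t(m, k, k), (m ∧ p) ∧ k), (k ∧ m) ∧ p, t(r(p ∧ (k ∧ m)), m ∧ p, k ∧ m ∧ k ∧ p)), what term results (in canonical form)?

Answer: t(k ∧ m ∧ p ∧ t(t(k, p, p), k, k ∧ m ∧ p), k ∧ m ∧ p, t(r(k ∧ m ∧ p), m ∧ p, k ∧ m ∧ p))

Derivation:
Canonical form:  t(k ∧ m ∧ p ∧ t(t(k, p, p), m ∧ p ∧ t(m, k, k), k ∧ m ∧ p), k ∧ m ∧ p, t(r(k ∧ m ∧ p), m ∧ p, k ∧ m ∧ p))
Apply R1:  consuming t(m, k, k);  w := m ∧ p, x := k, z := m
The extension variable absorbs all remaining arguments, so the whole application is rewritten.
Giving:  t(k ∧ m ∧ p ∧ t(t(k, p, p), k, k ∧ m ∧ p), k ∧ m ∧ p, t(r(k ∧ m ∧ p), m ∧ p, k ∧ m ∧ p))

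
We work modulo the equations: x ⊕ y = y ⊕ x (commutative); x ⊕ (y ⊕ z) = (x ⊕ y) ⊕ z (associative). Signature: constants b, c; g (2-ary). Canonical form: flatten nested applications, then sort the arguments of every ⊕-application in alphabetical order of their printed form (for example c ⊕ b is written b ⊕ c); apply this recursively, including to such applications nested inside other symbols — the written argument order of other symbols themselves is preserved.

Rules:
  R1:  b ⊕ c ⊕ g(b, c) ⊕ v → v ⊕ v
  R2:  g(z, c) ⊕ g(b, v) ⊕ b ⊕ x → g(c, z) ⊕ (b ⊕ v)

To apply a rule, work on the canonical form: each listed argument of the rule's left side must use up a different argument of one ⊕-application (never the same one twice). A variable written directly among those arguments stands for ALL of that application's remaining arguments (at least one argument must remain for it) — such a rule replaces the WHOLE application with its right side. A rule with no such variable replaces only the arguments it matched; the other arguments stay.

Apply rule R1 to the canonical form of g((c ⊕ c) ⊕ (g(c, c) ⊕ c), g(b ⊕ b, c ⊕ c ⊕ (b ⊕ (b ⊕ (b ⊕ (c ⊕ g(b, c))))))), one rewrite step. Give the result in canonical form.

Canonical form:  g(c ⊕ c ⊕ c ⊕ g(c, c), g(b ⊕ b, b ⊕ b ⊕ b ⊕ c ⊕ c ⊕ c ⊕ g(b, c)))
Apply R1:  consuming b, c, g(b, c);  v := b ⊕ b ⊕ c ⊕ c
The variable takes the whole remainder — replace the entire application.
Result:  g(c ⊕ c ⊕ c ⊕ g(c, c), g(b ⊕ b, b ⊕ b ⊕ b ⊕ b ⊕ c ⊕ c ⊕ c ⊕ c))

Answer: g(c ⊕ c ⊕ c ⊕ g(c, c), g(b ⊕ b, b ⊕ b ⊕ b ⊕ b ⊕ c ⊕ c ⊕ c ⊕ c))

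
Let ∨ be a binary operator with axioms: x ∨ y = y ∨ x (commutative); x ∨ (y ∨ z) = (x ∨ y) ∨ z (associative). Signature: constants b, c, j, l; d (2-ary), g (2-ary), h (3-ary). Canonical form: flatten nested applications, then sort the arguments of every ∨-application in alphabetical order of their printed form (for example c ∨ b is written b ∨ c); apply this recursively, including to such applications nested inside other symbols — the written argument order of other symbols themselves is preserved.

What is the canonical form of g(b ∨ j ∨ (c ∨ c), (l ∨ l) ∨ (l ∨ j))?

Descend into:  (l ∨ l) ∨ (l ∨ j)
Flatten:  l ∨ l ∨ l ∨ j
Sort:  j ∨ l ∨ l ∨ l
Put back:  g(b ∨ c ∨ c ∨ j, j ∨ l ∨ l ∨ l)

Answer: g(b ∨ c ∨ c ∨ j, j ∨ l ∨ l ∨ l)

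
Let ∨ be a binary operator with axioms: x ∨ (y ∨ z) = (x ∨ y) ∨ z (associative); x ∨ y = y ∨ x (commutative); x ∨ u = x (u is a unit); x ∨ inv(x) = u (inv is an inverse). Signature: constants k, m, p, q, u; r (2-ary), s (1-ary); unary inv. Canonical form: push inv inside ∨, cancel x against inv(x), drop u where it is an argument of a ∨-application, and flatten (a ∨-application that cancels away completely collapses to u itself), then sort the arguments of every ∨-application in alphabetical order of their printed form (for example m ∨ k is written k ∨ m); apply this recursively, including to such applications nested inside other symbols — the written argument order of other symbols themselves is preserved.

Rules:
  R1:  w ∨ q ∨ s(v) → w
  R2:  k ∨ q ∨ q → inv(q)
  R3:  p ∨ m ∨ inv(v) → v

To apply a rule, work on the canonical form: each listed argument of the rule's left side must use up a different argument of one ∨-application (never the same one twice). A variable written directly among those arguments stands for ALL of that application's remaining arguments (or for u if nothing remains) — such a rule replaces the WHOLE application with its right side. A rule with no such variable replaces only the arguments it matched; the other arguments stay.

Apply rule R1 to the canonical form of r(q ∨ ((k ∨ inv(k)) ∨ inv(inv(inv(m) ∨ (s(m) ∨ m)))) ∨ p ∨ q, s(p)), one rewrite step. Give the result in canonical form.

Canonical form:  r(p ∨ q ∨ q ∨ s(m), s(p))
R1 matches:  uses q, s(m);  v := m, w := p ∨ q
Every leftover argument binds to the variable; the entire application is replaced.
New term:  r(p ∨ q, s(p))

Answer: r(p ∨ q, s(p))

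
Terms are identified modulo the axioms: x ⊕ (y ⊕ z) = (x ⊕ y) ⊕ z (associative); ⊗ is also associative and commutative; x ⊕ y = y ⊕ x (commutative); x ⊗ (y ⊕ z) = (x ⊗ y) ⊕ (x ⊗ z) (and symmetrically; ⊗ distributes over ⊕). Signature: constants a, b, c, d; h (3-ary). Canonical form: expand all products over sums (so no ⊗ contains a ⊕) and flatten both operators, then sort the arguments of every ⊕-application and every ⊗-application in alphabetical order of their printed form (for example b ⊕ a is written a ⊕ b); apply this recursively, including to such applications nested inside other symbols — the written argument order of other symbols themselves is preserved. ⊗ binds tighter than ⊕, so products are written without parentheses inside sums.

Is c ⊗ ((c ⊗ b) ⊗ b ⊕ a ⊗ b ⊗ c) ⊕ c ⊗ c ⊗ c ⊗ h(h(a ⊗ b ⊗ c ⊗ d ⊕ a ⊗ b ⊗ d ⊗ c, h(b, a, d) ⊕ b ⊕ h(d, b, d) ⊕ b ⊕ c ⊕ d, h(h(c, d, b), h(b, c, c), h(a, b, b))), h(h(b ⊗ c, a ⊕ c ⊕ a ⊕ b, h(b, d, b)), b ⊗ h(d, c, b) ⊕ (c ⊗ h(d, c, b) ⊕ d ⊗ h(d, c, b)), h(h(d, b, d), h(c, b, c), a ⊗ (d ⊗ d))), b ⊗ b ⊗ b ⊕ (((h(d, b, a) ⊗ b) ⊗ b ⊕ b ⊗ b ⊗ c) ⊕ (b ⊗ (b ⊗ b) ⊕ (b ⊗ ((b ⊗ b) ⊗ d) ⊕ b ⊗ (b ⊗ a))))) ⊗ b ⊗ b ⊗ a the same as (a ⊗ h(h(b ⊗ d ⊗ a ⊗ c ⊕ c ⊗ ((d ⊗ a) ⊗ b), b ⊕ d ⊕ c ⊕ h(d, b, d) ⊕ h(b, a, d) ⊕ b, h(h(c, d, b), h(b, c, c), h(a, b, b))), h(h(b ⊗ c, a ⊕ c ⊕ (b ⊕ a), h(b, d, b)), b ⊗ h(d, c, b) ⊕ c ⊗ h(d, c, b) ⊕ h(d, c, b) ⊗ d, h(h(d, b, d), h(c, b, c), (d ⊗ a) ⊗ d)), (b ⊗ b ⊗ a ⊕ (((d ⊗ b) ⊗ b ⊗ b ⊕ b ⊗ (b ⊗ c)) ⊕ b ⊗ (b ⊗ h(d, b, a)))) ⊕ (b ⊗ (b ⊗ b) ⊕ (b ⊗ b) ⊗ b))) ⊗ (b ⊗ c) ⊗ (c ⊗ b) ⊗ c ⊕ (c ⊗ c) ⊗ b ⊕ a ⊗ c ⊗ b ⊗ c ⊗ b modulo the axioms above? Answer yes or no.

Left:  c ⊗ ((c ⊗ b) ⊗ b ⊕ a ⊗ b ⊗ c) ⊕ c ⊗ c ⊗ c ⊗ h(h(a ⊗ b ⊗ c ⊗ d ⊕ a ⊗ b ⊗ d ⊗ c, h(b, a, d) ⊕ b ⊕ h(d, b, d) ⊕ b ⊕ c ⊕ d, h(h(c, d, b), h(b, c, c), h(a, b, b))), h(h(b ⊗ c, a ⊕ c ⊕ a ⊕ b, h(b, d, b)), b ⊗ h(d, c, b) ⊕ (c ⊗ h(d, c, b) ⊕ d ⊗ h(d, c, b)), h(h(d, b, d), h(c, b, c), a ⊗ (d ⊗ d))), b ⊗ b ⊗ b ⊕ (((h(d, b, a) ⊗ b) ⊗ b ⊕ b ⊗ b ⊗ c) ⊕ (b ⊗ (b ⊗ b) ⊕ (b ⊗ ((b ⊗ b) ⊗ d) ⊕ b ⊗ (b ⊗ a))))) ⊗ b ⊗ b ⊗ a
  Expand products over sums:  b ⊗ b ⊗ c ⊗ c ⊕ a ⊗ b ⊗ c ⊗ c ⊕ a ⊗ b ⊗ b ⊗ c ⊗ c ⊗ c ⊗ h(h(a ⊗ b ⊗ c ⊗ d ⊕ a ⊗ b ⊗ c ⊗ d, b ⊕ b ⊕ c ⊕ d ⊕ h(b, a, d) ⊕ h(d, b, d), h(h(c, d, b), h(b, c, c), h(a, b, b))), h(h(b ⊗ c, a ⊕ a ⊕ b ⊕ c, h(b, d, b)), b ⊗ h(d, c, b) ⊕ c ⊗ h(d, c, b) ⊕ d ⊗ h(d, c, b), h(h(d, b, d), h(c, b, c), a ⊗ d ⊗ d)), a ⊗ b ⊗ b ⊕ b ⊗ b ⊗ b ⊕ b ⊗ b ⊗ b ⊕ b ⊗ b ⊗ b ⊗ d ⊕ b ⊗ b ⊗ c ⊕ b ⊗ b ⊗ h(d, b, a))
  Sort:  a ⊗ b ⊗ b ⊗ c ⊗ c ⊗ c ⊗ h(h(a ⊗ b ⊗ c ⊗ d ⊕ a ⊗ b ⊗ c ⊗ d, b ⊕ b ⊕ c ⊕ d ⊕ h(b, a, d) ⊕ h(d, b, d), h(h(c, d, b), h(b, c, c), h(a, b, b))), h(h(b ⊗ c, a ⊕ a ⊕ b ⊕ c, h(b, d, b)), b ⊗ h(d, c, b) ⊕ c ⊗ h(d, c, b) ⊕ d ⊗ h(d, c, b), h(h(d, b, d), h(c, b, c), a ⊗ d ⊗ d)), a ⊗ b ⊗ b ⊕ b ⊗ b ⊗ b ⊕ b ⊗ b ⊗ b ⊕ b ⊗ b ⊗ b ⊗ d ⊕ b ⊗ b ⊗ c ⊕ b ⊗ b ⊗ h(d, b, a)) ⊕ a ⊗ b ⊗ c ⊗ c ⊕ b ⊗ b ⊗ c ⊗ c
Right:  (a ⊗ h(h(b ⊗ d ⊗ a ⊗ c ⊕ c ⊗ ((d ⊗ a) ⊗ b), b ⊕ d ⊕ c ⊕ h(d, b, d) ⊕ h(b, a, d) ⊕ b, h(h(c, d, b), h(b, c, c), h(a, b, b))), h(h(b ⊗ c, a ⊕ c ⊕ (b ⊕ a), h(b, d, b)), b ⊗ h(d, c, b) ⊕ c ⊗ h(d, c, b) ⊕ h(d, c, b) ⊗ d, h(h(d, b, d), h(c, b, c), (d ⊗ a) ⊗ d)), (b ⊗ b ⊗ a ⊕ (((d ⊗ b) ⊗ b ⊗ b ⊕ b ⊗ (b ⊗ c)) ⊕ b ⊗ (b ⊗ h(d, b, a)))) ⊕ (b ⊗ (b ⊗ b) ⊕ (b ⊗ b) ⊗ b))) ⊗ (b ⊗ c) ⊗ (c ⊗ b) ⊗ c ⊕ (c ⊗ c) ⊗ b ⊕ a ⊗ c ⊗ b ⊗ c ⊗ b
  Flatten:  a ⊗ b ⊗ b ⊗ c ⊗ c ⊗ c ⊗ h(h(a ⊗ b ⊗ c ⊗ d ⊕ a ⊗ b ⊗ c ⊗ d, b ⊕ b ⊕ c ⊕ d ⊕ h(b, a, d) ⊕ h(d, b, d), h(h(c, d, b), h(b, c, c), h(a, b, b))), h(h(b ⊗ c, a ⊕ a ⊕ b ⊕ c, h(b, d, b)), b ⊗ h(d, c, b) ⊕ c ⊗ h(d, c, b) ⊕ d ⊗ h(d, c, b), h(h(d, b, d), h(c, b, c), a ⊗ d ⊗ d)), a ⊗ b ⊗ b ⊕ b ⊗ b ⊗ b ⊕ b ⊗ b ⊗ b ⊕ b ⊗ b ⊗ b ⊗ d ⊕ b ⊗ b ⊗ c ⊕ b ⊗ b ⊗ h(d, b, a)) ⊕ b ⊗ c ⊗ c ⊕ a ⊗ b ⊗ b ⊗ c ⊗ c
  Order the arguments:  a ⊗ b ⊗ b ⊗ c ⊗ c ⊕ a ⊗ b ⊗ b ⊗ c ⊗ c ⊗ c ⊗ h(h(a ⊗ b ⊗ c ⊗ d ⊕ a ⊗ b ⊗ c ⊗ d, b ⊕ b ⊕ c ⊕ d ⊕ h(b, a, d) ⊕ h(d, b, d), h(h(c, d, b), h(b, c, c), h(a, b, b))), h(h(b ⊗ c, a ⊕ a ⊕ b ⊕ c, h(b, d, b)), b ⊗ h(d, c, b) ⊕ c ⊗ h(d, c, b) ⊕ d ⊗ h(d, c, b), h(h(d, b, d), h(c, b, c), a ⊗ d ⊗ d)), a ⊗ b ⊗ b ⊕ b ⊗ b ⊗ b ⊕ b ⊗ b ⊗ b ⊕ b ⊗ b ⊗ b ⊗ d ⊕ b ⊗ b ⊗ c ⊕ b ⊗ b ⊗ h(d, b, a)) ⊕ b ⊗ c ⊗ c

Answer: no — a ⊗ b ⊗ b ⊗ c ⊗ c ⊗ c ⊗ h(h(a ⊗ b ⊗ c ⊗ d ⊕ a ⊗ b ⊗ c ⊗ d, b ⊕ b ⊕ c ⊕ d ⊕ h(b, a, d) ⊕ h(d, b, d), h(h(c, d, b), h(b, c, c), h(a, b, b))), h(h(b ⊗ c, a ⊕ a ⊕ b ⊕ c, h(b, d, b)), b ⊗ h(d, c, b) ⊕ c ⊗ h(d, c, b) ⊕ d ⊗ h(d, c, b), h(h(d, b, d), h(c, b, c), a ⊗ d ⊗ d)), a ⊗ b ⊗ b ⊕ b ⊗ b ⊗ b ⊕ b ⊗ b ⊗ b ⊕ b ⊗ b ⊗ b ⊗ d ⊕ b ⊗ b ⊗ c ⊕ b ⊗ b ⊗ h(d, b, a)) ⊕ a ⊗ b ⊗ c ⊗ c ⊕ b ⊗ b ⊗ c ⊗ c vs a ⊗ b ⊗ b ⊗ c ⊗ c ⊕ a ⊗ b ⊗ b ⊗ c ⊗ c ⊗ c ⊗ h(h(a ⊗ b ⊗ c ⊗ d ⊕ a ⊗ b ⊗ c ⊗ d, b ⊕ b ⊕ c ⊕ d ⊕ h(b, a, d) ⊕ h(d, b, d), h(h(c, d, b), h(b, c, c), h(a, b, b))), h(h(b ⊗ c, a ⊕ a ⊕ b ⊕ c, h(b, d, b)), b ⊗ h(d, c, b) ⊕ c ⊗ h(d, c, b) ⊕ d ⊗ h(d, c, b), h(h(d, b, d), h(c, b, c), a ⊗ d ⊗ d)), a ⊗ b ⊗ b ⊕ b ⊗ b ⊗ b ⊕ b ⊗ b ⊗ b ⊕ b ⊗ b ⊗ b ⊗ d ⊕ b ⊗ b ⊗ c ⊕ b ⊗ b ⊗ h(d, b, a)) ⊕ b ⊗ c ⊗ c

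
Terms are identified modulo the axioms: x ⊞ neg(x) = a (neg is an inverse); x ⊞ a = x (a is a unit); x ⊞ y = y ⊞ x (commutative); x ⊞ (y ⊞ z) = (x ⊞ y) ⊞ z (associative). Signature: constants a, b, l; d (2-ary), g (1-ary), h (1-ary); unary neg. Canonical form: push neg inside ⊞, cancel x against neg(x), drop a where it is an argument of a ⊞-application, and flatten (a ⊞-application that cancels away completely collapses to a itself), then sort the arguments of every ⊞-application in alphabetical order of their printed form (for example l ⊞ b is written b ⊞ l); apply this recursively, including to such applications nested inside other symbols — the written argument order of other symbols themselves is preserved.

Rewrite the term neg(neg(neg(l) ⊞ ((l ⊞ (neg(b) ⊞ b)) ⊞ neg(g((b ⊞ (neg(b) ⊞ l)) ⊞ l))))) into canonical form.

Answer: neg(g(l ⊞ l))

Derivation:
Push neg inside:  distribute neg over ⊞ and collapse double neg
Inverses cancel:  l cancels; b cancels
Combine occurrences:  neg(g(l ⊞ l))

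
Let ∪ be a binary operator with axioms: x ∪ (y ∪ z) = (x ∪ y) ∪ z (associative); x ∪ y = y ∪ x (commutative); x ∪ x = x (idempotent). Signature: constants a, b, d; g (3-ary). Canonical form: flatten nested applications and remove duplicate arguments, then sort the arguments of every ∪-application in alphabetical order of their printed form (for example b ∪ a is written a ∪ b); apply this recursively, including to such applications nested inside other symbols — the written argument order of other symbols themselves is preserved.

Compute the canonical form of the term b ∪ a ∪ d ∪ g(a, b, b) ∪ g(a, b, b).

Answer: a ∪ b ∪ d ∪ g(a, b, b)

Derivation:
Drop duplicates:  drop duplicate g(a, b, b)
Order the arguments:  a ∪ b ∪ d ∪ g(a, b, b)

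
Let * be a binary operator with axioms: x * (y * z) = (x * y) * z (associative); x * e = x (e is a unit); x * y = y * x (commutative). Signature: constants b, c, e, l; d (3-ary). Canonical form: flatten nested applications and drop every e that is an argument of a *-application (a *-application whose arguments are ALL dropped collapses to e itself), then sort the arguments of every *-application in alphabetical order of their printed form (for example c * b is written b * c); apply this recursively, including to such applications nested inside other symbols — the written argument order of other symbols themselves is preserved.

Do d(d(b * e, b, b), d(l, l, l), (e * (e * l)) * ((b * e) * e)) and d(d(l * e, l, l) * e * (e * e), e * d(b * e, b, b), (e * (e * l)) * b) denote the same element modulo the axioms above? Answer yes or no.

Left:  d(d(b * e, b, b), d(l, l, l), (e * (e * l)) * ((b * e) * e))
  Work inside:  (e * (e * l)) * ((b * e) * e)
  Merge nested applications:  e * e * l * b * e * e
  Units out:  drop e (×4)
  Order the arguments:  b * l
  Rebuild:  d(d(b, b, b), d(l, l, l), b * l)
Right:  d(d(l * e, l, l) * e * (e * e), e * d(b * e, b, b), (e * (e * l)) * b)
  Work inside:  d(l * e, l, l) * e * (e * e)
  Flatten:  d(l * e, l, l) * e * e * e
  Canonicalize subterm:  d(l * e, l, l)  →  d(l, l, l)
  Units out:  drop e (×3)
  Order the arguments:  d(l, l, l)
  Put back:  d(d(l, l, l), d(b, b, b), b * l)

Answer: no — d(d(b, b, b), d(l, l, l), b * l) vs d(d(l, l, l), d(b, b, b), b * l)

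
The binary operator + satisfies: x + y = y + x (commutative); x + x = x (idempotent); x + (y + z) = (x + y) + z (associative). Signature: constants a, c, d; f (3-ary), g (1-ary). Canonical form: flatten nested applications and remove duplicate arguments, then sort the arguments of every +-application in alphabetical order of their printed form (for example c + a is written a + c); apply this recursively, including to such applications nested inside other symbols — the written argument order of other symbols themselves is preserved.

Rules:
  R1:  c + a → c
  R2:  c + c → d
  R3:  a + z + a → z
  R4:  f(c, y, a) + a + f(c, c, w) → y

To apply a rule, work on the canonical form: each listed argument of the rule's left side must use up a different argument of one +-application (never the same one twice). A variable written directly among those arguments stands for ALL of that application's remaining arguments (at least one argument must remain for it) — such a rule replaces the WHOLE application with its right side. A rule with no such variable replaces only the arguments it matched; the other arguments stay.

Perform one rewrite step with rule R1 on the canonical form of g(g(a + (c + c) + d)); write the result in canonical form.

Answer: g(g(c + d))

Derivation:
Canonical form:  g(g(a + c + d))
R1 matches:  uses a, c
Result:  g(g(c + d))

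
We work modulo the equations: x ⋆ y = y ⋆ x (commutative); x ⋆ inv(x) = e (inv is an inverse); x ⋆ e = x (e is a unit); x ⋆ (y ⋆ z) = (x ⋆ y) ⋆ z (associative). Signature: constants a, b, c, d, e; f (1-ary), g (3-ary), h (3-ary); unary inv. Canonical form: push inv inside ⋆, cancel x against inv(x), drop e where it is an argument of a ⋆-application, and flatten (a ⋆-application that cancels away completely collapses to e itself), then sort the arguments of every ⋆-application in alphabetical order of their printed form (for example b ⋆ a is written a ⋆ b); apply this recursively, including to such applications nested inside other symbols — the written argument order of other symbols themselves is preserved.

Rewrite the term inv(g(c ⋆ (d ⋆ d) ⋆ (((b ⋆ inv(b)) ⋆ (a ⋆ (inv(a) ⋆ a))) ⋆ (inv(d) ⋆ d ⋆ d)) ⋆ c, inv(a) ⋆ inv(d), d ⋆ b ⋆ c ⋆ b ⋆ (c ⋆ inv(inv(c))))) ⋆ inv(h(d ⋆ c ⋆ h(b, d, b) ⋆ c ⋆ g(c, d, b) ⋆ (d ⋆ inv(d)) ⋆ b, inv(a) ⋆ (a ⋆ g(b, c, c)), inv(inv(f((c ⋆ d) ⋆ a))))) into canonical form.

Push inv inside:  distribute inv over ⋆ and collapse double inv
Collect terms:  inv(g(a ⋆ c ⋆ c ⋆ d ⋆ d ⋆ d, inv(a) ⋆ inv(d), b ⋆ b ⋆ c ⋆ c ⋆ c ⋆ d)) ⋆ inv(h(b ⋆ c ⋆ c ⋆ d ⋆ g(c, d, b) ⋆ h(b, d, b), g(b, c, c), f(a ⋆ c ⋆ d)))

Answer: inv(g(a ⋆ c ⋆ c ⋆ d ⋆ d ⋆ d, inv(a) ⋆ inv(d), b ⋆ b ⋆ c ⋆ c ⋆ c ⋆ d)) ⋆ inv(h(b ⋆ c ⋆ c ⋆ d ⋆ g(c, d, b) ⋆ h(b, d, b), g(b, c, c), f(a ⋆ c ⋆ d)))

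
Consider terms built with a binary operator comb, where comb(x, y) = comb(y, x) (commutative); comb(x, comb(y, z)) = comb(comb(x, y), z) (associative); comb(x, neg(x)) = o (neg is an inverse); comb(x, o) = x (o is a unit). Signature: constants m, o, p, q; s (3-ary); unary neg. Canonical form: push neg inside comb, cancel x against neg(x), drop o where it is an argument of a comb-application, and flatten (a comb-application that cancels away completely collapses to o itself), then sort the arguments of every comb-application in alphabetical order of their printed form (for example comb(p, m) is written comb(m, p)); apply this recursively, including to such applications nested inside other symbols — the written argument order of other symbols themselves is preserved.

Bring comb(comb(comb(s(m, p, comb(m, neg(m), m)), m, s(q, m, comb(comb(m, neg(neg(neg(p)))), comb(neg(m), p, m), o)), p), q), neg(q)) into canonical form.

Answer: comb(m, p, s(m, p, m), s(q, m, m))

Derivation:
Push neg inside:  distribute neg over comb and collapse double neg
Cancel:  q cancels
Combine occurrences:  comb(s(m, p, m), m, s(q, m, m), p)
Order the arguments:  comb(m, p, s(m, p, m), s(q, m, m))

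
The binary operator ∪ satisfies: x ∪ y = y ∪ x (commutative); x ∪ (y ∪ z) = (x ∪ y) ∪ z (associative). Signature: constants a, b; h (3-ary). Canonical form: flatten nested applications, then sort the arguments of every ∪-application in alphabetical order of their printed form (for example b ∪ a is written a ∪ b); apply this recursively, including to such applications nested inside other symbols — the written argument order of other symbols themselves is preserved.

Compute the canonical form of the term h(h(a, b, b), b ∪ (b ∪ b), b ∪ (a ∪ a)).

Answer: h(h(a, b, b), b ∪ b ∪ b, a ∪ a ∪ b)

Derivation:
Descend into:  b ∪ (a ∪ a)
Flatten:  b ∪ a ∪ a
Sort:  a ∪ a ∪ b
Reassemble:  h(h(a, b, b), b ∪ b ∪ b, a ∪ a ∪ b)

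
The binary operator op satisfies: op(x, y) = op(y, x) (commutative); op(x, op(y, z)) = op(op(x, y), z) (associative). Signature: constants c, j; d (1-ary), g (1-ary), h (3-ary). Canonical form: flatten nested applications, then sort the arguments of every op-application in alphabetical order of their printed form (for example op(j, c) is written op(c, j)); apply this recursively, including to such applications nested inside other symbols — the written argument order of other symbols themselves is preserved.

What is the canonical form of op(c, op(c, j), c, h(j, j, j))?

Un-nest:  op(c, c, j, c, h(j, j, j))
Sort arguments:  op(c, c, c, h(j, j, j), j)

Answer: op(c, c, c, h(j, j, j), j)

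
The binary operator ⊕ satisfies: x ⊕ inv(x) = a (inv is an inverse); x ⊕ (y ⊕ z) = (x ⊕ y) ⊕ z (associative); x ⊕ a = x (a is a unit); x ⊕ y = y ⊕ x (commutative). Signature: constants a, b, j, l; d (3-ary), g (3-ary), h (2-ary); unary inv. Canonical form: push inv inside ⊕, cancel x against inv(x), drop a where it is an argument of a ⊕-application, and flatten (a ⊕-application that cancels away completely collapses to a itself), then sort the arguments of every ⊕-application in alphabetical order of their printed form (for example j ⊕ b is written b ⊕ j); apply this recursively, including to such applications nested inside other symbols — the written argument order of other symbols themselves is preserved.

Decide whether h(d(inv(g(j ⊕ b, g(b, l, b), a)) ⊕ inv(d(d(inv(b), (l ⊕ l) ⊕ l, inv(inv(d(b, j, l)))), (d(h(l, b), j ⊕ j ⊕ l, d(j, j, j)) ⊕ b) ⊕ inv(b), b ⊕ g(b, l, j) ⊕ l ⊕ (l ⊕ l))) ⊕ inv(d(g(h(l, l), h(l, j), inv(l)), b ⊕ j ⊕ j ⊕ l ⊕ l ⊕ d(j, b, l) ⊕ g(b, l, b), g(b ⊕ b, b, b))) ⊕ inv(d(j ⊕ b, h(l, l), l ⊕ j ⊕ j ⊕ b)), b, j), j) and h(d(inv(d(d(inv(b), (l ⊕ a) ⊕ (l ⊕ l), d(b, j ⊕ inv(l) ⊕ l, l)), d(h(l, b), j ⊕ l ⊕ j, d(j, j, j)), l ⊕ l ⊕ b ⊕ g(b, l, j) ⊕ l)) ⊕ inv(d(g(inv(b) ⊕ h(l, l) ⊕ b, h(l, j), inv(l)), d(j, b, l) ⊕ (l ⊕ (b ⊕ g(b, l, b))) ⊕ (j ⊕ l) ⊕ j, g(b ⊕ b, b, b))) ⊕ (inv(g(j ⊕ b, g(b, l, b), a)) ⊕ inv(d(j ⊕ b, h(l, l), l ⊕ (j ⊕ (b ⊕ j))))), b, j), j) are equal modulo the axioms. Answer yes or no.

Answer: yes — both canonical forms are h(d(inv(d(b ⊕ j, h(l, l), b ⊕ j ⊕ j ⊕ l)) ⊕ inv(d(d(inv(b), l ⊕ l ⊕ l, d(b, j, l)), d(h(l, b), j ⊕ j ⊕ l, d(j, j, j)), b ⊕ g(b, l, j) ⊕ l ⊕ l ⊕ l)) ⊕ inv(d(g(h(l, l), h(l, j), inv(l)), b ⊕ d(j, b, l) ⊕ g(b, l, b) ⊕ j ⊕ j ⊕ l ⊕ l, g(b ⊕ b, b, b))) ⊕ inv(g(b ⊕ j, g(b, l, b), a)), b, j), j)

Derivation:
Left:  h(d(inv(g(j ⊕ b, g(b, l, b), a)) ⊕ inv(d(d(inv(b), (l ⊕ l) ⊕ l, inv(inv(d(b, j, l)))), (d(h(l, b), j ⊕ j ⊕ l, d(j, j, j)) ⊕ b) ⊕ inv(b), b ⊕ g(b, l, j) ⊕ l ⊕ (l ⊕ l))) ⊕ inv(d(g(h(l, l), h(l, j), inv(l)), b ⊕ j ⊕ j ⊕ l ⊕ l ⊕ d(j, b, l) ⊕ g(b, l, b), g(b ⊕ b, b, b))) ⊕ inv(d(j ⊕ b, h(l, l), l ⊕ j ⊕ j ⊕ b)), b, j), j)
  Work inside:  inv(g(j ⊕ b, g(b, l, b), a)) ⊕ inv(d(d(inv(b), (l ⊕ l) ⊕ l, inv(inv(d(b, j, l)))), (d(h(l, b), j ⊕ j ⊕ l, d(j, j, j)) ⊕ b) ⊕ inv(b), b ⊕ g(b, l, j) ⊕ l ⊕ (l ⊕ l))) ⊕ inv(d(g(h(l, l), h(l, j), inv(l)), b ⊕ j ⊕ j ⊕ l ⊕ l ⊕ d(j, b, l) ⊕ g(b, l, b), g(b ⊕ b, b, b))) ⊕ inv(d(j ⊕ b, h(l, l), l ⊕ j ⊕ j ⊕ b))
  Push inv inside:  distribute inv over ⊕ and collapse double inv
  Collect terms:  inv(g(b ⊕ j, g(b, l, b), a)) ⊕ inv(d(d(inv(b), l ⊕ l ⊕ l, d(b, j, l)), d(h(l, b), j ⊕ j ⊕ l, d(j, j, j)), b ⊕ g(b, l, j) ⊕ l ⊕ l ⊕ l)) ⊕ inv(d(g(h(l, l), h(l, j), inv(l)), b ⊕ d(j, b, l) ⊕ g(b, l, b) ⊕ j ⊕ j ⊕ l ⊕ l, g(b ⊕ b, b, b))) ⊕ inv(d(b ⊕ j, h(l, l), b ⊕ j ⊕ j ⊕ l))
  Order the arguments:  inv(d(b ⊕ j, h(l, l), b ⊕ j ⊕ j ⊕ l)) ⊕ inv(d(d(inv(b), l ⊕ l ⊕ l, d(b, j, l)), d(h(l, b), j ⊕ j ⊕ l, d(j, j, j)), b ⊕ g(b, l, j) ⊕ l ⊕ l ⊕ l)) ⊕ inv(d(g(h(l, l), h(l, j), inv(l)), b ⊕ d(j, b, l) ⊕ g(b, l, b) ⊕ j ⊕ j ⊕ l ⊕ l, g(b ⊕ b, b, b))) ⊕ inv(g(b ⊕ j, g(b, l, b), a))
  Reassemble:  h(d(inv(d(b ⊕ j, h(l, l), b ⊕ j ⊕ j ⊕ l)) ⊕ inv(d(d(inv(b), l ⊕ l ⊕ l, d(b, j, l)), d(h(l, b), j ⊕ j ⊕ l, d(j, j, j)), b ⊕ g(b, l, j) ⊕ l ⊕ l ⊕ l)) ⊕ inv(d(g(h(l, l), h(l, j), inv(l)), b ⊕ d(j, b, l) ⊕ g(b, l, b) ⊕ j ⊕ j ⊕ l ⊕ l, g(b ⊕ b, b, b))) ⊕ inv(g(b ⊕ j, g(b, l, b), a)), b, j), j)
Right:  h(d(inv(d(d(inv(b), (l ⊕ a) ⊕ (l ⊕ l), d(b, j ⊕ inv(l) ⊕ l, l)), d(h(l, b), j ⊕ l ⊕ j, d(j, j, j)), l ⊕ l ⊕ b ⊕ g(b, l, j) ⊕ l)) ⊕ inv(d(g(inv(b) ⊕ h(l, l) ⊕ b, h(l, j), inv(l)), d(j, b, l) ⊕ (l ⊕ (b ⊕ g(b, l, b))) ⊕ (j ⊕ l) ⊕ j, g(b ⊕ b, b, b))) ⊕ (inv(g(j ⊕ b, g(b, l, b), a)) ⊕ inv(d(j ⊕ b, h(l, l), l ⊕ (j ⊕ (b ⊕ j))))), b, j), j)
  Work inside:  inv(d(d(inv(b), (l ⊕ a) ⊕ (l ⊕ l), d(b, j ⊕ inv(l) ⊕ l, l)), d(h(l, b), j ⊕ l ⊕ j, d(j, j, j)), l ⊕ l ⊕ b ⊕ g(b, l, j) ⊕ l)) ⊕ inv(d(g(inv(b) ⊕ h(l, l) ⊕ b, h(l, j), inv(l)), d(j, b, l) ⊕ (l ⊕ (b ⊕ g(b, l, b))) ⊕ (j ⊕ l) ⊕ j, g(b ⊕ b, b, b))) ⊕ (inv(g(j ⊕ b, g(b, l, b), a)) ⊕ inv(d(j ⊕ b, h(l, l), l ⊕ (j ⊕ (b ⊕ j)))))
  Collect:  inv(d(d(inv(b), l ⊕ l ⊕ l, d(b, j, l)), d(h(l, b), j ⊕ j ⊕ l, d(j, j, j)), b ⊕ g(b, l, j) ⊕ l ⊕ l ⊕ l)) ⊕ inv(d(g(h(l, l), h(l, j), inv(l)), b ⊕ d(j, b, l) ⊕ g(b, l, b) ⊕ j ⊕ j ⊕ l ⊕ l, g(b ⊕ b, b, b))) ⊕ inv(g(b ⊕ j, g(b, l, b), a)) ⊕ inv(d(b ⊕ j, h(l, l), b ⊕ j ⊕ j ⊕ l))
  Sort arguments:  inv(d(b ⊕ j, h(l, l), b ⊕ j ⊕ j ⊕ l)) ⊕ inv(d(d(inv(b), l ⊕ l ⊕ l, d(b, j, l)), d(h(l, b), j ⊕ j ⊕ l, d(j, j, j)), b ⊕ g(b, l, j) ⊕ l ⊕ l ⊕ l)) ⊕ inv(d(g(h(l, l), h(l, j), inv(l)), b ⊕ d(j, b, l) ⊕ g(b, l, b) ⊕ j ⊕ j ⊕ l ⊕ l, g(b ⊕ b, b, b))) ⊕ inv(g(b ⊕ j, g(b, l, b), a))
  Rebuild:  h(d(inv(d(b ⊕ j, h(l, l), b ⊕ j ⊕ j ⊕ l)) ⊕ inv(d(d(inv(b), l ⊕ l ⊕ l, d(b, j, l)), d(h(l, b), j ⊕ j ⊕ l, d(j, j, j)), b ⊕ g(b, l, j) ⊕ l ⊕ l ⊕ l)) ⊕ inv(d(g(h(l, l), h(l, j), inv(l)), b ⊕ d(j, b, l) ⊕ g(b, l, b) ⊕ j ⊕ j ⊕ l ⊕ l, g(b ⊕ b, b, b))) ⊕ inv(g(b ⊕ j, g(b, l, b), a)), b, j), j)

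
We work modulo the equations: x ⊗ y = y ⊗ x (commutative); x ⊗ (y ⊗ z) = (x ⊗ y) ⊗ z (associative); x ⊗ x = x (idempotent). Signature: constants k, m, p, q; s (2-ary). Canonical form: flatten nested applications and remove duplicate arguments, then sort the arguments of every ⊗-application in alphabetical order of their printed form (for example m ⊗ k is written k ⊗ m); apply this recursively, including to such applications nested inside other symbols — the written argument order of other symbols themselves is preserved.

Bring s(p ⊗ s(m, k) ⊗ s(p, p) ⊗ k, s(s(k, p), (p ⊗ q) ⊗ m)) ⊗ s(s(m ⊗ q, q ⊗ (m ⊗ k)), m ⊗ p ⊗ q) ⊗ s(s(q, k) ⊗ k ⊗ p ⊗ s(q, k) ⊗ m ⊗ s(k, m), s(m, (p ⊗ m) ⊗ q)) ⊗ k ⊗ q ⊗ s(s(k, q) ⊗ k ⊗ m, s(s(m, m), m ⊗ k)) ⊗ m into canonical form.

Canonicalize subterm:  s(p ⊗ s(m, k) ⊗ s(p, p) ⊗ k, s(s(k, p), (p ⊗ q) ⊗ m))  →  s(k ⊗ p ⊗ s(m, k) ⊗ s(p, p), s(s(k, p), m ⊗ p ⊗ q))
Canonicalize subterm:  s(s(m ⊗ q, q ⊗ (m ⊗ k)), m ⊗ p ⊗ q)  →  s(s(m ⊗ q, k ⊗ m ⊗ q), m ⊗ p ⊗ q)
Simplify inside:  s(s(q, k) ⊗ k ⊗ p ⊗ s(q, k) ⊗ m ⊗ s(k, m), s(m, (p ⊗ m) ⊗ q))  →  s(k ⊗ m ⊗ p ⊗ s(k, m) ⊗ s(q, k), s(m, m ⊗ p ⊗ q))
Sort:  k ⊗ m ⊗ q ⊗ s(k ⊗ m ⊗ p ⊗ s(k, m) ⊗ s(q, k), s(m, m ⊗ p ⊗ q)) ⊗ s(k ⊗ m ⊗ s(k, q), s(s(m, m), k ⊗ m)) ⊗ s(k ⊗ p ⊗ s(m, k) ⊗ s(p, p), s(s(k, p), m ⊗ p ⊗ q)) ⊗ s(s(m ⊗ q, k ⊗ m ⊗ q), m ⊗ p ⊗ q)

Answer: k ⊗ m ⊗ q ⊗ s(k ⊗ m ⊗ p ⊗ s(k, m) ⊗ s(q, k), s(m, m ⊗ p ⊗ q)) ⊗ s(k ⊗ m ⊗ s(k, q), s(s(m, m), k ⊗ m)) ⊗ s(k ⊗ p ⊗ s(m, k) ⊗ s(p, p), s(s(k, p), m ⊗ p ⊗ q)) ⊗ s(s(m ⊗ q, k ⊗ m ⊗ q), m ⊗ p ⊗ q)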